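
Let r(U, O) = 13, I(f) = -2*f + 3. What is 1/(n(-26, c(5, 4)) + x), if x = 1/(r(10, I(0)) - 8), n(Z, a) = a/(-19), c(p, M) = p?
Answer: -95/6 ≈ -15.833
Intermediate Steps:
I(f) = 3 - 2*f
n(Z, a) = -a/19 (n(Z, a) = a*(-1/19) = -a/19)
x = 1/5 (x = 1/(13 - 8) = 1/5 ≈ 0.20000)
1/(n(-26, c(5, 4)) + x) = 1/(-1/19*5 + 1/5) = 1/(-5/19 + 1/5) = 1/(-6/95) = -95/6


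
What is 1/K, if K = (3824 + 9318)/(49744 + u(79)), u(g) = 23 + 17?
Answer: 24892/6571 ≈ 3.7882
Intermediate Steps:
u(g) = 40
K = 6571/24892 (K = (3824 + 9318)/(49744 + 40) = 13142/49784 = 13142*(1/49784) = 6571/24892 ≈ 0.26398)
1/K = 1/(6571/24892) = 24892/6571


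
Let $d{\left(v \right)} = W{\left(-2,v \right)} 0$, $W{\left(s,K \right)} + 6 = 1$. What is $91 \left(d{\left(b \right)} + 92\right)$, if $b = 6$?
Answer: $8372$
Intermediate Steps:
$W{\left(s,K \right)} = -5$ ($W{\left(s,K \right)} = -6 + 1 = -5$)
$d{\left(v \right)} = 0$ ($d{\left(v \right)} = \left(-5\right) 0 = 0$)
$91 \left(d{\left(b \right)} + 92\right) = 91 \left(0 + 92\right) = 91 \cdot 92 = 8372$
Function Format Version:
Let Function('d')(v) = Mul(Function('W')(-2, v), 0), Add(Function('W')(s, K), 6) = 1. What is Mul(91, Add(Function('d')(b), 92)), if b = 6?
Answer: 8372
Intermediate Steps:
Function('W')(s, K) = -5 (Function('W')(s, K) = Add(-6, 1) = -5)
Function('d')(v) = 0 (Function('d')(v) = Mul(-5, 0) = 0)
Mul(91, Add(Function('d')(b), 92)) = Mul(91, Add(0, 92)) = Mul(91, 92) = 8372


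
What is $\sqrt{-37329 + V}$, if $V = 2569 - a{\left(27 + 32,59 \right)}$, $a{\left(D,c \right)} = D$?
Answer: $i \sqrt{34819} \approx 186.6 i$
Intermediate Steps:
$V = 2510$ ($V = 2569 - \left(27 + 32\right) = 2569 - 59 = 2510$)
$\sqrt{-37329 + V} = \sqrt{-37329 + 2510} = \sqrt{-34819} = i \sqrt{34819}$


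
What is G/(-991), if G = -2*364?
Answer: 728/991 ≈ 0.73461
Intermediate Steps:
G = -728
G/(-991) = -728/(-991) = -728*(-1/991) = 728/991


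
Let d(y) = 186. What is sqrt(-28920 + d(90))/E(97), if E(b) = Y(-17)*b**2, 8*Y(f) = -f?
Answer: 8*I*sqrt(28734)/159953 ≈ 0.008478*I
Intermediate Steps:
Y(f) = -f/8 (Y(f) = (-f)/8 = -f/8)
E(b) = 17*b**2/8 (E(b) = (-1/8*(-17))*b**2 = 17*b**2/8)
sqrt(-28920 + d(90))/E(97) = sqrt(-28920 + 186)/(((17/8)*97**2)) = sqrt(-28734)/(((17/8)*9409)) = (I*sqrt(28734))/(159953/8) = (I*sqrt(28734))*(8/159953) = 8*I*sqrt(28734)/159953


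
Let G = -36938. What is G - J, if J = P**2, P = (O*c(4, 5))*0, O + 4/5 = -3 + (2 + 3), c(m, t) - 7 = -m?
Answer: -36938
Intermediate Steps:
c(m, t) = 7 - m
O = 6/5 (O = -4/5 + (-3 + (2 + 3)) = -4/5 + (-3 + 5) = -4/5 + 2 = 6/5 ≈ 1.2000)
P = 0 (P = (6*(7 - 1*4)/5)*0 = (6*(7 - 4)/5)*0 = ((6/5)*3)*0 = (18/5)*0 = 0)
J = 0 (J = 0**2 = 0)
G - J = -36938 - 1*0 = -36938 + 0 = -36938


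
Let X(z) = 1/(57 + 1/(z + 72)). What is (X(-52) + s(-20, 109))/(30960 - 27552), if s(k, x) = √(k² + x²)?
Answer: 5/972132 + √12281/3408 ≈ 0.032523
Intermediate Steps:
X(z) = 1/(57 + 1/(72 + z))
(X(-52) + s(-20, 109))/(30960 - 27552) = ((72 - 52)/(4105 + 57*(-52)) + √((-20)² + 109²))/(30960 - 27552) = (20/(4105 - 2964) + √(400 + 11881))/3408 = (20/1141 + √12281)*(1/3408) = 5/972132 + √12281/3408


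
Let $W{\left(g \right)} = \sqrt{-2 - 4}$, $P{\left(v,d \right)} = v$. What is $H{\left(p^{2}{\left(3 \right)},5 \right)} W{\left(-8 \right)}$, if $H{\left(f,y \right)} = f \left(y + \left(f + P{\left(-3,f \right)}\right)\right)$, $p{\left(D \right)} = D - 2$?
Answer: $3 i \sqrt{6} \approx 7.3485 i$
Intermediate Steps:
$p{\left(D \right)} = -2 + D$
$W{\left(g \right)} = i \sqrt{6}$ ($W{\left(g \right)} = \sqrt{-6} = i \sqrt{6}$)
$H{\left(f,y \right)} = f \left(-3 + f + y\right)$ ($H{\left(f,y \right)} = f \left(y + \left(f - 3\right)\right) = f \left(y + \left(-3 + f\right)\right) = f \left(-3 + f + y\right)$)
$H{\left(p^{2}{\left(3 \right)},5 \right)} W{\left(-8 \right)} = \left(-2 + 3\right)^{2} \left(-3 + \left(-2 + 3\right)^{2} + 5\right) i \sqrt{6} = 1^{2} \left(-3 + 1^{2} + 5\right) i \sqrt{6} = 1 \left(-3 + 1 + 5\right) i \sqrt{6} = 1 \cdot 3 i \sqrt{6} = 3 i \sqrt{6}$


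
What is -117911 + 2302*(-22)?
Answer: -168555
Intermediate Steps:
-117911 + 2302*(-22) = -117911 - 50644 = -168555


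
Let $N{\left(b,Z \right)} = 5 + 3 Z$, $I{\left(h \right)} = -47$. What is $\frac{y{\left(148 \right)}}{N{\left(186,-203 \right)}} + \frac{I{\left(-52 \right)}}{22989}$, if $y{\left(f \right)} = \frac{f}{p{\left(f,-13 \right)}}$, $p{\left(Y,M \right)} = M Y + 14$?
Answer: $- \frac{12704677}{6630257490} \approx -0.0019162$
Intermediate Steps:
$p{\left(Y,M \right)} = 14 + M Y$
$y{\left(f \right)} = \frac{f}{14 - 13 f}$
$\frac{y{\left(148 \right)}}{N{\left(186,-203 \right)}} + \frac{I{\left(-52 \right)}}{22989} = \frac{\left(-1\right) 148 \frac{1}{-14 + 13 \cdot 148}}{5 + 3 \left(-203\right)} - \frac{47}{22989} = \frac{\left(-1\right) 148 \frac{1}{-14 + 1924}}{5 - 609} - \frac{47}{22989} = \frac{\left(-1\right) 148 \cdot \frac{1}{1910}}{-604} - \frac{47}{22989} = \left(-1\right) 148 \cdot \frac{1}{1910} \left(- \frac{1}{604}\right) - \frac{47}{22989} = \left(- \frac{74}{955}\right) \left(- \frac{1}{604}\right) - \frac{47}{22989} = \frac{37}{288410} - \frac{47}{22989} = - \frac{12704677}{6630257490}$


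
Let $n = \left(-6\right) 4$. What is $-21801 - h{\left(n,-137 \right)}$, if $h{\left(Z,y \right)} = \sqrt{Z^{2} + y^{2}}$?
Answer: $-21801 - \sqrt{19345} \approx -21940.0$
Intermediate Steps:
$n = -24$
$-21801 - h{\left(n,-137 \right)} = -21801 - \sqrt{\left(-24\right)^{2} + \left(-137\right)^{2}} = -21801 - \sqrt{576 + 18769} = -21801 - \sqrt{19345}$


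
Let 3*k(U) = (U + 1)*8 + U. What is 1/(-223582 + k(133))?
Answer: -3/669541 ≈ -4.4807e-6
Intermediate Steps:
k(U) = 8/3 + 3*U (k(U) = ((U + 1)*8 + U)/3 = ((1 + U)*8 + U)/3 = ((8 + 8*U) + U)/3 = (8 + 9*U)/3 = 8/3 + 3*U)
1/(-223582 + k(133)) = 1/(-223582 + (8/3 + 3*133)) = 1/(-223582 + (8/3 + 399)) = 1/(-223582 + 1205/3) = 1/(-669541/3) = -3/669541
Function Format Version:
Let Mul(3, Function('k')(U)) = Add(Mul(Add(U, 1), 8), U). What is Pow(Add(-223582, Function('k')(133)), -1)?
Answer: Rational(-3, 669541) ≈ -4.4807e-6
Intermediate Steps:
Function('k')(U) = Add(Rational(8, 3), Mul(3, U)) (Function('k')(U) = Mul(Rational(1, 3), Add(Mul(Add(U, 1), 8), U)) = Mul(Rational(1, 3), Add(Mul(Add(1, U), 8), U)) = Mul(Rational(1, 3), Add(Add(8, Mul(8, U)), U)) = Mul(Rational(1, 3), Add(8, Mul(9, U))) = Add(Rational(8, 3), Mul(3, U)))
Pow(Add(-223582, Function('k')(133)), -1) = Pow(Add(-223582, Add(Rational(8, 3), Mul(3, 133))), -1) = Pow(Add(-223582, Add(Rational(8, 3), 399)), -1) = Pow(Add(-223582, Rational(1205, 3)), -1) = Pow(Rational(-669541, 3), -1) = Rational(-3, 669541)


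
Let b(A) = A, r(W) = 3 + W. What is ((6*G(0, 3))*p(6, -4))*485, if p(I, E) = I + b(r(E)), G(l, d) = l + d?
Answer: 43650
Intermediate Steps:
G(l, d) = d + l
p(I, E) = 3 + E + I (p(I, E) = I + (3 + E) = 3 + E + I)
((6*G(0, 3))*p(6, -4))*485 = ((6*(3 + 0))*(3 - 4 + 6))*485 = ((6*3)*5)*485 = (18*5)*485 = 90*485 = 43650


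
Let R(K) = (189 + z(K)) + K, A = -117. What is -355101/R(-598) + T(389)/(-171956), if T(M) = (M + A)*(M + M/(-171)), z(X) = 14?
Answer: 2608613456219/2903692005 ≈ 898.38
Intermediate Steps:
T(M) = 170*M*(-117 + M)/171 (T(M) = (M - 117)*(M + M/(-171)) = (-117 + M)*(M + M*(-1/171)) = (-117 + M)*(M - M/171) = (-117 + M)*(170*M/171) = 170*M*(-117 + M)/171)
R(K) = 203 + K (R(K) = (189 + 14) + K = 203 + K)
-355101/R(-598) + T(389)/(-171956) = -355101/(203 - 598) + ((170/171)*389*(-117 + 389))/(-171956) = -355101/(-395) + ((170/171)*389*272)*(-1/171956) = -355101*(-1/395) + (17987360/171)*(-1/171956) = 355101/395 - 4496840/7351119 = 2608613456219/2903692005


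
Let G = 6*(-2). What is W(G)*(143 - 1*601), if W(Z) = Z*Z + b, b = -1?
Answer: -65494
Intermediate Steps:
G = -12
W(Z) = -1 + Z**2 (W(Z) = Z*Z - 1 = Z**2 - 1 = -1 + Z**2)
W(G)*(143 - 1*601) = (-1 + (-12)**2)*(143 - 1*601) = (-1 + 144)*(143 - 601) = 143*(-458) = -65494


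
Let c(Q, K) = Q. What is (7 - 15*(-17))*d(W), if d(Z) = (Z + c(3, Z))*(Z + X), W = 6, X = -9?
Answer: -7074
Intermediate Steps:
d(Z) = (-9 + Z)*(3 + Z) (d(Z) = (Z + 3)*(Z - 9) = (3 + Z)*(-9 + Z) = (-9 + Z)*(3 + Z))
(7 - 15*(-17))*d(W) = (7 - 15*(-17))*(-27 + 6**2 - 6*6) = (7 + 255)*(-27 + 36 - 36) = 262*(-27) = -7074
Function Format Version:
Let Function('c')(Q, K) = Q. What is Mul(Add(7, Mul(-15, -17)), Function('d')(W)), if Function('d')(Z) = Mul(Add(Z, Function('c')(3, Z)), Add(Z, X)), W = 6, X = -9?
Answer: -7074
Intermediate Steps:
Function('d')(Z) = Mul(Add(-9, Z), Add(3, Z)) (Function('d')(Z) = Mul(Add(Z, 3), Add(Z, -9)) = Mul(Add(3, Z), Add(-9, Z)) = Mul(Add(-9, Z), Add(3, Z)))
Mul(Add(7, Mul(-15, -17)), Function('d')(W)) = Mul(Add(7, Mul(-15, -17)), Add(-27, Pow(6, 2), Mul(-6, 6))) = Mul(Add(7, 255), Add(-27, 36, -36)) = Mul(262, -27) = -7074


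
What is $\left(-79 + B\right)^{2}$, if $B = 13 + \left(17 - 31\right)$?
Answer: $6400$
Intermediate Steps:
$B = -1$ ($B = 13 + \left(17 - 31\right) = 13 - 14 = -1$)
$\left(-79 + B\right)^{2} = \left(-79 - 1\right)^{2} = \left(-80\right)^{2} = 6400$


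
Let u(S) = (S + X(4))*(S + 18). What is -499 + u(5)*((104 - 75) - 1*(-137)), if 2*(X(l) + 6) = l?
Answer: 3319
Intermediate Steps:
X(l) = -6 + l/2
u(S) = (-4 + S)*(18 + S) (u(S) = (S + (-6 + (½)*4))*(S + 18) = (S + (-6 + 2))*(18 + S) = (S - 4)*(18 + S) = (-4 + S)*(18 + S))
-499 + u(5)*((104 - 75) - 1*(-137)) = -499 + (-72 + 5² + 14*5)*((104 - 75) - 1*(-137)) = -499 + (-72 + 25 + 70)*(29 + 137) = -499 + 23*166 = -499 + 3818 = 3319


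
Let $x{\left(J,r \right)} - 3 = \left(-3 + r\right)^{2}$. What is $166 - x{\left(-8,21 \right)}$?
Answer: $-161$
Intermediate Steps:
$x{\left(J,r \right)} = 3 + \left(-3 + r\right)^{2}$
$166 - x{\left(-8,21 \right)} = 166 - \left(3 + \left(-3 + 21\right)^{2}\right) = 166 - \left(3 + 18^{2}\right) = 166 - \left(3 + 324\right) = 166 - 327 = -161$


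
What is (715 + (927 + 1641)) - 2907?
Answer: 376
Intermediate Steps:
(715 + (927 + 1641)) - 2907 = (715 + 2568) - 2907 = 3283 - 2907 = 376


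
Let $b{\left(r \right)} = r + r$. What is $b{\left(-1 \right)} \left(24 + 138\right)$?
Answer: $-324$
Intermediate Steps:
$b{\left(r \right)} = 2 r$
$b{\left(-1 \right)} \left(24 + 138\right) = 2 \left(-1\right) \left(24 + 138\right) = \left(-2\right) 162 = -324$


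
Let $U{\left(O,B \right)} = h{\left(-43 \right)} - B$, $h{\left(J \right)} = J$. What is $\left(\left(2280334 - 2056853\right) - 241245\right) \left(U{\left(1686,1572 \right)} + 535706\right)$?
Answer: $-9487592524$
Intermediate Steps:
$U{\left(O,B \right)} = -43 - B$
$\left(\left(2280334 - 2056853\right) - 241245\right) \left(U{\left(1686,1572 \right)} + 535706\right) = \left(\left(2280334 - 2056853\right) - 241245\right) \left(\left(-43 - 1572\right) + 535706\right) = \left(223481 - 241245\right) \left(\left(-43 - 1572\right) + 535706\right) = - 17764 \left(-1615 + 535706\right) = \left(-17764\right) 534091 = -9487592524$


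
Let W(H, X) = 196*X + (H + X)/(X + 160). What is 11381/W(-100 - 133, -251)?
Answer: -1035671/4476352 ≈ -0.23136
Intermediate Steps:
W(H, X) = 196*X + (H + X)/(160 + X)
11381/W(-100 - 133, -251) = 11381/((((-100 - 133) + 196*(-251)**2 + 31361*(-251))/(160 - 251))) = 11381/(((-233 + 196*63001 - 7871611)/(-91))) = 11381/((-(-233 + 12348196 - 7871611)/91)) = 11381/((-1/91*4476352)) = 11381/(-4476352/91) = 11381*(-91/4476352) = -1035671/4476352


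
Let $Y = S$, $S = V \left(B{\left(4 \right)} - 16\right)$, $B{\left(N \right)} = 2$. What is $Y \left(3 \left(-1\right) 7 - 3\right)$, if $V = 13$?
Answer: $4368$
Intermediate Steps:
$S = -182$ ($S = 13 \left(2 - 16\right) = 13 \left(-14\right) = -182$)
$Y = -182$
$Y \left(3 \left(-1\right) 7 - 3\right) = - 182 \left(3 \left(-1\right) 7 - 3\right) = - 182 \left(\left(-3\right) 7 - 3\right) = - 182 \left(-21 - 3\right) = \left(-182\right) \left(-24\right) = 4368$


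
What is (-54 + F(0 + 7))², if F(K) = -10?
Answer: 4096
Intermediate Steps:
(-54 + F(0 + 7))² = (-54 - 10)² = (-64)² = 4096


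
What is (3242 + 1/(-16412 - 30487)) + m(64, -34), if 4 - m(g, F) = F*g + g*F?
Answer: 356338601/46899 ≈ 7598.0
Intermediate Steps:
m(g, F) = 4 - 2*F*g (m(g, F) = 4 - (F*g + g*F) = 4 - (F*g + F*g) = 4 - 2*F*g)
(3242 + 1/(-16412 - 30487)) + m(64, -34) = (3242 + 1/(-16412 - 30487)) + (4 - 2*(-34)*64) = (3242 + 1/(-46899)) + (4 + 4352) = (3242 - 1/46899) + 4356 = 152046557/46899 + 4356 = 356338601/46899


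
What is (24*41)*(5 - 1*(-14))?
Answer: 18696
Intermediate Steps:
(24*41)*(5 - 1*(-14)) = 984*(5 + 14) = 984*19 = 18696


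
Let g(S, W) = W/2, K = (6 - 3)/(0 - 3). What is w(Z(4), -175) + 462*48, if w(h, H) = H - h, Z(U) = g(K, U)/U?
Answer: 44001/2 ≈ 22001.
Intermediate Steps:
K = -1 (K = 3/(-3) = 3*(-⅓) = -1)
g(S, W) = W/2 (g(S, W) = W*(½) = W/2)
Z(U) = ½ (Z(U) = (U/2)/U = ½)
w(Z(4), -175) + 462*48 = (-175 - 1*½) + 462*48 = (-175 - ½) + 22176 = -351/2 + 22176 = 44001/2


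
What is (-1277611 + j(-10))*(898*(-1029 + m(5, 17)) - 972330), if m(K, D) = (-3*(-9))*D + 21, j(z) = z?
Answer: 1872138935172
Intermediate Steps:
m(K, D) = 21 + 27*D (m(K, D) = 27*D + 21 = 21 + 27*D)
(-1277611 + j(-10))*(898*(-1029 + m(5, 17)) - 972330) = (-1277611 - 10)*(898*(-1029 + (21 + 27*17)) - 972330) = -1277621*(898*(-1029 + (21 + 459)) - 972330) = -1277621*(898*(-1029 + 480) - 972330) = -1277621*(898*(-549) - 972330) = -1277621*(-493002 - 972330) = -1277621*(-1465332) = 1872138935172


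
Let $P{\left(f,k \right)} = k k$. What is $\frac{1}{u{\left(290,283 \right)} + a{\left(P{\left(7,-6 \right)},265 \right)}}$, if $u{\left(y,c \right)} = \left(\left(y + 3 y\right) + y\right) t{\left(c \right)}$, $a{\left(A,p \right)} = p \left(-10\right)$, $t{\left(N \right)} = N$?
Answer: $\frac{1}{407700} \approx 2.4528 \cdot 10^{-6}$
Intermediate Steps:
$P{\left(f,k \right)} = k^{2}$
$a{\left(A,p \right)} = - 10 p$
$u{\left(y,c \right)} = 5 c y$ ($u{\left(y,c \right)} = \left(\left(y + 3 y\right) + y\right) c = \left(4 y + y\right) c = 5 y c = 5 c y$)
$\frac{1}{u{\left(290,283 \right)} + a{\left(P{\left(7,-6 \right)},265 \right)}} = \frac{1}{5 \cdot 283 \cdot 290 - 2650} = \frac{1}{410350 - 2650} = \frac{1}{407700}$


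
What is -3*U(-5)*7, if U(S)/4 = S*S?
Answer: -2100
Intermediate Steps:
U(S) = 4*S² (U(S) = 4*(S*S) = 4*S²)
-3*U(-5)*7 = -12*(-5)²*7 = -12*25*7 = -3*100*7 = -300*7 = -2100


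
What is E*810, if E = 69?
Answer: 55890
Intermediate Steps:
E*810 = 69*810 = 55890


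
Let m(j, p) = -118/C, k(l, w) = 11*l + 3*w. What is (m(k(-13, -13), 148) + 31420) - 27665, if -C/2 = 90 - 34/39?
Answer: 13054681/3476 ≈ 3755.7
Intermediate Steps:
k(l, w) = 3*w + 11*l
C = -6952/39 (C = -2*(90 - 34/39) = -2*3476/39 = -6952/39 ≈ -178.26)
m(j, p) = 2301/3476 (m(j, p) = -118/(-6952/39) = -118*(-39/6952) = 2301/3476)
(m(k(-13, -13), 148) + 31420) - 27665 = (2301/3476 + 31420) - 27665 = 109218221/3476 - 27665 = 13054681/3476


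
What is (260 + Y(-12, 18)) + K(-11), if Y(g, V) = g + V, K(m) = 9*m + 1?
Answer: 168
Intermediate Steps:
K(m) = 1 + 9*m
Y(g, V) = V + g
(260 + Y(-12, 18)) + K(-11) = (260 + (18 - 12)) + (1 + 9*(-11)) = (260 + 6) + (1 - 99) = 266 - 98 = 168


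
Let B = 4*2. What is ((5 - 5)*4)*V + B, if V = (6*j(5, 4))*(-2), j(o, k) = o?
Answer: 8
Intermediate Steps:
B = 8
V = -60 (V = (6*5)*(-2) = 30*(-2) = -60)
((5 - 5)*4)*V + B = ((5 - 5)*4)*(-60) + 8 = (0*4)*(-60) + 8 = 0*(-60) + 8 = 0 + 8 = 8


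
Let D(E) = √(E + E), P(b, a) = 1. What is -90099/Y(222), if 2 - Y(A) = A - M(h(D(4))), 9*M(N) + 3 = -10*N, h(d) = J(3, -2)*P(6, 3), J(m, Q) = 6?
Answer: 90099/227 ≈ 396.91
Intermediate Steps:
D(E) = √2*√E (D(E) = √(2*E) = √2*√E)
h(d) = 6 (h(d) = 6*1 = 6)
M(N) = -⅓ - 10*N/9 (M(N) = -⅓ + (-10*N)/9 = -⅓ - 10*N/9)
Y(A) = -5 - A (Y(A) = 2 - (A - (-⅓ - 10/9*6)) = 2 - (A - (-⅓ - 20/3)) = 2 - (A - 1*(-7)) = 2 - (A + 7) = 2 - (7 + A) = 2 + (-7 - A) = -5 - A)
-90099/Y(222) = -90099/(-5 - 1*222) = -90099/(-5 - 222) = -90099/(-227) = -90099*(-1/227) = 90099/227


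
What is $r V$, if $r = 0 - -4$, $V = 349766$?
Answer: $1399064$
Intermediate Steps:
$r = 4$ ($r = 0 + 4 = 4$)
$r V = 4 \cdot 349766 = 1399064$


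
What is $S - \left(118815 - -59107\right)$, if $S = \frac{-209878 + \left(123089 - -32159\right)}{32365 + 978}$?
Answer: $- \frac{5932507876}{33343} \approx -1.7792 \cdot 10^{5}$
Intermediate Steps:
$S = - \frac{54630}{33343}$ ($S = \frac{-209878 + \left(123089 + 32159\right)}{33343} = \left(-209878 + 155248\right) \frac{1}{33343} = \left(-54630\right) \frac{1}{33343} = - \frac{54630}{33343} \approx -1.6384$)
$S - \left(118815 - -59107\right) = - \frac{54630}{33343} - \left(118815 - -59107\right) = - \frac{54630}{33343} - \left(118815 + 59107\right) = - \frac{54630}{33343} - 177922 = - \frac{5932507876}{33343}$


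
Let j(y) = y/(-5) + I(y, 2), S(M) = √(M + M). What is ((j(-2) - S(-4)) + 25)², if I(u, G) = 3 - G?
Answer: 17224/25 - 528*I*√2/5 ≈ 688.96 - 149.34*I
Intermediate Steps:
S(M) = √2*√M (S(M) = √(2*M) = √2*√M)
j(y) = 1 - y/5 (j(y) = y/(-5) + (3 - 1*2) = y*(-⅕) + (3 - 2) = -y/5 + 1 = 1 - y/5)
((j(-2) - S(-4)) + 25)² = (((1 - ⅕*(-2)) - √2*√(-4)) + 25)² = (((1 + ⅖) - √2*2*I) + 25)² = ((7/5 - 2*I*√2) + 25)² = (132/5 - 2*I*√2)²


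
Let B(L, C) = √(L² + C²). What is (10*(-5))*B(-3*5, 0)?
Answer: -750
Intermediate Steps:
B(L, C) = √(C² + L²)
(10*(-5))*B(-3*5, 0) = (10*(-5))*√(0² + (-3*5)²) = -50*√(0 + (-15)²) = -50*√(0 + 225) = -50*√225 = -50*15 = -750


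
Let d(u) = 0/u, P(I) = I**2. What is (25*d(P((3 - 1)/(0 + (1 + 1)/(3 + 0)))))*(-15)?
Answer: 0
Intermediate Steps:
d(u) = 0
(25*d(P((3 - 1)/(0 + (1 + 1)/(3 + 0)))))*(-15) = (25*0)*(-15) = 0*(-15) = 0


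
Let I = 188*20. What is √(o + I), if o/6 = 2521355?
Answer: √15131890 ≈ 3890.0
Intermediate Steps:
I = 3760
o = 15128130 (o = 6*2521355 = 15128130)
√(o + I) = √(15128130 + 3760) = √15131890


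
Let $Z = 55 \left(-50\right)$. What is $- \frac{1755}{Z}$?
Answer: $\frac{351}{550} \approx 0.63818$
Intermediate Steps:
$Z = -2750$
$- \frac{1755}{Z} = - \frac{1755}{-2750} = \left(-1755\right) \left(- \frac{1}{2750}\right) = \frac{351}{550}$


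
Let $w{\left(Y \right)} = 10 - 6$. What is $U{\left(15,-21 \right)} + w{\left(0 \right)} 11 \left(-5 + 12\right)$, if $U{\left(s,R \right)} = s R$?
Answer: $-7$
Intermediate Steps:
$U{\left(s,R \right)} = R s$
$w{\left(Y \right)} = 4$ ($w{\left(Y \right)} = 10 - 6 = 4$)
$U{\left(15,-21 \right)} + w{\left(0 \right)} 11 \left(-5 + 12\right) = \left(-21\right) 15 + 4 \cdot 11 \left(-5 + 12\right) = -315 + 4 \cdot 11 \cdot 7 = -315 + 4 \cdot 77 = -315 + 308 = -7$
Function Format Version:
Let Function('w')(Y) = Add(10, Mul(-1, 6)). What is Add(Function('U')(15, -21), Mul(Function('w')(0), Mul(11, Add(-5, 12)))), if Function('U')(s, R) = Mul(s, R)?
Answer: -7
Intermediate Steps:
Function('U')(s, R) = Mul(R, s)
Function('w')(Y) = 4 (Function('w')(Y) = Add(10, -6) = 4)
Add(Function('U')(15, -21), Mul(Function('w')(0), Mul(11, Add(-5, 12)))) = Add(Mul(-21, 15), Mul(4, Mul(11, Add(-5, 12)))) = Add(-315, Mul(4, Mul(11, 7))) = Add(-315, Mul(4, 77)) = Add(-315, 308) = -7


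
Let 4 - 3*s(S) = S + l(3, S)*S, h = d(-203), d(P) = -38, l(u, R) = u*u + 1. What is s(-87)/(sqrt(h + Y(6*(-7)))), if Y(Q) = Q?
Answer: -961*I*sqrt(5)/60 ≈ -35.814*I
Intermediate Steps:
l(u, R) = 1 + u**2 (l(u, R) = u**2 + 1 = 1 + u**2)
h = -38
s(S) = 4/3 - 11*S/3 (s(S) = 4/3 - (S + (1 + 3**2)*S)/3 = 4/3 - (S + (1 + 9)*S)/3 = 4/3 - (S + 10*S)/3 = 4/3 - 11*S/3)
s(-87)/(sqrt(h + Y(6*(-7)))) = (4/3 - 11/3*(-87))/(sqrt(-38 + 6*(-7))) = (4/3 + 319)/(sqrt(-38 - 42)) = 961/(3*(sqrt(-80))) = 961/(3*((4*I*sqrt(5)))) = 961*(-I*sqrt(5)/20)/3 = -961*I*sqrt(5)/60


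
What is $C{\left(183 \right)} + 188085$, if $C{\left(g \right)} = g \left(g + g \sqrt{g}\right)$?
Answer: $221574 + 33489 \sqrt{183} \approx 6.7461 \cdot 10^{5}$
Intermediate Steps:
$C{\left(g \right)} = g \left(g + g^{\frac{3}{2}}\right)$
$C{\left(183 \right)} + 188085 = \left(183^{2} + 183^{\frac{5}{2}}\right) + 188085 = \left(33489 + 33489 \sqrt{183}\right) + 188085 = 221574 + 33489 \sqrt{183}$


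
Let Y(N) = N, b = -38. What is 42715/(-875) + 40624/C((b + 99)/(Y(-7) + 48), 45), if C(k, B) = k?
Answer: 290956077/10675 ≈ 27256.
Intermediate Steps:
42715/(-875) + 40624/C((b + 99)/(Y(-7) + 48), 45) = 42715/(-875) + 40624/(((-38 + 99)/(-7 + 48))) = 42715*(-1/875) + 40624/((61/41)) = -8543/175 + 40624/((61*(1/41))) = -8543/175 + 40624/(61/41) = -8543/175 + 40624*(41/61) = -8543/175 + 1665584/61 = 290956077/10675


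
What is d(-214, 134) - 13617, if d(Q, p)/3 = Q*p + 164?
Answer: -99153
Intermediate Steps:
d(Q, p) = 492 + 3*Q*p (d(Q, p) = 3*(Q*p + 164) = 3*(164 + Q*p) = 492 + 3*Q*p)
d(-214, 134) - 13617 = (492 + 3*(-214)*134) - 13617 = (492 - 86028) - 13617 = -85536 - 13617 = -99153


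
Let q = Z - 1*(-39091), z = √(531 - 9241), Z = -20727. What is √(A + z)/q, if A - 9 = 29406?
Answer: √(29415 + I*√8710)/18364 ≈ 0.0093394 + 1.4816e-5*I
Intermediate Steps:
z = I*√8710 (z = √(-8710) = I*√8710 ≈ 93.327*I)
A = 29415 (A = 9 + 29406 = 29415)
q = 18364 (q = -20727 - 1*(-39091) = -20727 + 39091 = 18364)
√(A + z)/q = √(29415 + I*√8710)/18364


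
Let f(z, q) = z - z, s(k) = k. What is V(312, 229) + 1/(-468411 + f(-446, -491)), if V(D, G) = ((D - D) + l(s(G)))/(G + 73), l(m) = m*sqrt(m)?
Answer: -1/468411 + 229*sqrt(229)/302 ≈ 11.475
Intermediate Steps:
l(m) = m**(3/2)
f(z, q) = 0
V(D, G) = G**(3/2)/(73 + G) (V(D, G) = ((D - D) + G**(3/2))/(G + 73) = (0 + G**(3/2))/(73 + G) = G**(3/2)/(73 + G))
V(312, 229) + 1/(-468411 + f(-446, -491)) = 229**(3/2)/(73 + 229) + 1/(-468411 + 0) = (229*sqrt(229))/302 + 1/(-468411) = (229*sqrt(229))*(1/302) - 1/468411 = 229*sqrt(229)/302 - 1/468411 = -1/468411 + 229*sqrt(229)/302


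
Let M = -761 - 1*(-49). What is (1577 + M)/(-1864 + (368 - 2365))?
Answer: -865/3861 ≈ -0.22404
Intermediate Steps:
M = -712 (M = -761 + 49 = -712)
(1577 + M)/(-1864 + (368 - 2365)) = (1577 - 712)/(-1864 + (368 - 2365)) = 865/(-1864 - 1997) = 865/(-3861) = 865*(-1/3861) = -865/3861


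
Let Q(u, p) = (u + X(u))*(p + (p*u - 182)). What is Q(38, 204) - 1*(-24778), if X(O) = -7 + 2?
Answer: 281320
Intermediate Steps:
X(O) = -5
Q(u, p) = (-5 + u)*(-182 + p + p*u) (Q(u, p) = (u - 5)*(p + (p*u - 182)) = (-5 + u)*(p + (-182 + p*u)) = (-5 + u)*(-182 + p + p*u))
Q(38, 204) - 1*(-24778) = (910 - 182*38 - 5*204 + 204*38**2 - 4*204*38) - 1*(-24778) = (910 - 6916 - 1020 + 204*1444 - 31008) + 24778 = (910 - 6916 - 1020 + 294576 - 31008) + 24778 = 256542 + 24778 = 281320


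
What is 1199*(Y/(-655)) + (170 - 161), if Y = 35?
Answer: -7214/131 ≈ -55.069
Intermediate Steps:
1199*(Y/(-655)) + (170 - 161) = 1199*(35/(-655)) + (170 - 161) = 1199*(35*(-1/655)) + 9 = 1199*(-7/131) + 9 = -8393/131 + 9 = -7214/131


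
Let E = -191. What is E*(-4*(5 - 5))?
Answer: 0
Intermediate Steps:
E*(-4*(5 - 5)) = -(-764)*(5 - 5) = -(-764)*0 = -191*0 = 0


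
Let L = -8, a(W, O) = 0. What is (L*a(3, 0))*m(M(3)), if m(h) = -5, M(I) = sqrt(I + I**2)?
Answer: 0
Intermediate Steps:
(L*a(3, 0))*m(M(3)) = -8*0*(-5) = 0*(-5) = 0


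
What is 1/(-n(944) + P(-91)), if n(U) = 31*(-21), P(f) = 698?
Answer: 1/1349 ≈ 0.00074129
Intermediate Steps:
n(U) = -651
1/(-n(944) + P(-91)) = 1/(-1*(-651) + 698) = 1/(651 + 698) = 1/1349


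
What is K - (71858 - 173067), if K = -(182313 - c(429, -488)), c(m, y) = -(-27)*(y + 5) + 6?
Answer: -94139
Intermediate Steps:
c(m, y) = 141 + 27*y (c(m, y) = -(-27)*(5 + y) + 6 = -9*(-15 - 3*y) + 6 = (135 + 27*y) + 6 = 141 + 27*y)
K = -195348 (K = -(182313 - (141 + 27*(-488))) = -(182313 - (141 - 13176)) = -(182313 - 1*(-13035)) = -(182313 + 13035) = -1*195348 = -195348)
K - (71858 - 173067) = -195348 - (71858 - 173067) = -195348 - 1*(-101209) = -195348 + 101209 = -94139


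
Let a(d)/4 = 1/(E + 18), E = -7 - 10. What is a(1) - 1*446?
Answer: -442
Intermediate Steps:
E = -17
a(d) = 4 (a(d) = 4/(-17 + 18) = 4/1 = 4*1 = 4)
a(1) - 1*446 = 4 - 1*446 = 4 - 446 = -442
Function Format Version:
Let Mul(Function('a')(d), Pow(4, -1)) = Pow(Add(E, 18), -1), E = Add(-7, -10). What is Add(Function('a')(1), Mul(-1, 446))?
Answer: -442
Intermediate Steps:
E = -17
Function('a')(d) = 4 (Function('a')(d) = Mul(4, Pow(Add(-17, 18), -1)) = Mul(4, Pow(1, -1)) = Mul(4, 1) = 4)
Add(Function('a')(1), Mul(-1, 446)) = Add(4, Mul(-1, 446)) = Add(4, -446) = -442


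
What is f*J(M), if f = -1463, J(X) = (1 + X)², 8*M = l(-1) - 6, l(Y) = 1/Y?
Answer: -1463/64 ≈ -22.859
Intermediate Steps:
M = -7/8 (M = (1/(-1) - 6)/8 = (-1 - 6)/8 = (⅛)*(-7) = -7/8 ≈ -0.87500)
f*J(M) = -1463*(1 - 7/8)² = -1463*(⅛)² = -1463*1/64 = -1463/64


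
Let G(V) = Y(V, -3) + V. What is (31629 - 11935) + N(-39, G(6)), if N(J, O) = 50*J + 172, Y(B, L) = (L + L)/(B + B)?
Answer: 17916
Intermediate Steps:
Y(B, L) = L/B (Y(B, L) = (2*L)/((2*B)) = (2*L)*(1/(2*B)) = L/B)
G(V) = V - 3/V (G(V) = -3/V + V = V - 3/V)
N(J, O) = 172 + 50*J
(31629 - 11935) + N(-39, G(6)) = (31629 - 11935) + (172 + 50*(-39)) = 19694 + (172 - 1950) = 19694 - 1778 = 17916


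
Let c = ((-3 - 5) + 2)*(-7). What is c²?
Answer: 1764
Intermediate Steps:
c = 42 (c = (-8 + 2)*(-7) = -6*(-7) = 42)
c² = 42² = 1764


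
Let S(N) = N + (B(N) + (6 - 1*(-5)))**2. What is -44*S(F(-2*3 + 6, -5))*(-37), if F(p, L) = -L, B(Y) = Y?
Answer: 424908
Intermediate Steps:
S(N) = N + (11 + N)**2 (S(N) = N + (N + (6 - 1*(-5)))**2 = N + (N + (6 + 5))**2 = N + (N + 11)**2 = N + (11 + N)**2)
-44*S(F(-2*3 + 6, -5))*(-37) = -44*(-1*(-5) + (11 - 1*(-5))**2)*(-37) = -44*(5 + (11 + 5)**2)*(-37) = -44*(5 + 16**2)*(-37) = -44*(5 + 256)*(-37) = -44*261*(-37) = -11484*(-37) = 424908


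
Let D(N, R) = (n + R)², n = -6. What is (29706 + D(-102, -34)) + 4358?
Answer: 35664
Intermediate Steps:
D(N, R) = (-6 + R)²
(29706 + D(-102, -34)) + 4358 = (29706 + (-6 - 34)²) + 4358 = (29706 + (-40)²) + 4358 = (29706 + 1600) + 4358 = 31306 + 4358 = 35664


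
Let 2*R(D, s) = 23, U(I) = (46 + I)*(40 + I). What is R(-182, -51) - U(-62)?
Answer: -681/2 ≈ -340.50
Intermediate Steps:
U(I) = (40 + I)*(46 + I)
R(D, s) = 23/2 (R(D, s) = (½)*23 = 23/2)
R(-182, -51) - U(-62) = 23/2 - (1840 + (-62)² + 86*(-62)) = 23/2 - (1840 + 3844 - 5332) = 23/2 - 1*352 = 23/2 - 352 = -681/2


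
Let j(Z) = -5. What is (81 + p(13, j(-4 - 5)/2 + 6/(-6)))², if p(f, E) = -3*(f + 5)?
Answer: 729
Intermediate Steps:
p(f, E) = -15 - 3*f (p(f, E) = -3*(5 + f) = -15 - 3*f)
(81 + p(13, j(-4 - 5)/2 + 6/(-6)))² = (81 + (-15 - 3*13))² = (81 + (-15 - 39))² = (81 - 54)² = 27² = 729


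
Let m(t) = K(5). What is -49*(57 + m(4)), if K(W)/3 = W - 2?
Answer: -3234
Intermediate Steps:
K(W) = -6 + 3*W (K(W) = 3*(W - 2) = 3*(-2 + W) = -6 + 3*W)
m(t) = 9 (m(t) = -6 + 3*5 = -6 + 15 = 9)
-49*(57 + m(4)) = -49*(57 + 9) = -49*66 = -3234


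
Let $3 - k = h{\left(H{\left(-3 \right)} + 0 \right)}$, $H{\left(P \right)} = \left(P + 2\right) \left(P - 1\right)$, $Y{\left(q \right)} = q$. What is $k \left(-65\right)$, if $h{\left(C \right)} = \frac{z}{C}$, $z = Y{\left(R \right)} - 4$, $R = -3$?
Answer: $- \frac{1235}{4} \approx -308.75$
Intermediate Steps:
$H{\left(P \right)} = \left(-1 + P\right) \left(2 + P\right)$ ($H{\left(P \right)} = \left(2 + P\right) \left(-1 + P\right) = \left(-1 + P\right) \left(2 + P\right)$)
$z = -7$ ($z = -3 - 4 = -7$)
$h{\left(C \right)} = - \frac{7}{C}$
$k = \frac{19}{4}$ ($k = 3 - - \frac{7}{\left(-2 - 3 + \left(-3\right)^{2}\right) + 0} = 3 - - \frac{7}{\left(-2 - 3 + 9\right) + 0} = 3 - - \frac{7}{4 + 0} = 3 - - \frac{7}{4} = 3 + \frac{7}{4} = \frac{19}{4} \approx 4.75$)
$k \left(-65\right) = \frac{19}{4} \left(-65\right) = - \frac{1235}{4}$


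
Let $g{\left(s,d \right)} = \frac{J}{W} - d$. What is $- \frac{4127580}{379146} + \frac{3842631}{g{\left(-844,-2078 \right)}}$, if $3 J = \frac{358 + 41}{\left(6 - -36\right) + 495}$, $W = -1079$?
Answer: $\frac{139867020608356653}{76084546047451} \approx 1838.3$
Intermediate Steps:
$J = \frac{133}{537}$ ($J = \frac{\left(358 + 41\right) \frac{1}{\left(6 - -36\right) + 495}}{3} = \frac{399 \frac{1}{\left(6 + 36\right) + 495}}{3} = \frac{399 \frac{1}{42 + 495}}{3} = \frac{399 \cdot \frac{1}{537}}{3} = \frac{1}{3} \cdot \frac{133}{179} = \frac{133}{537} \approx 0.24767$)
$g{\left(s,d \right)} = - \frac{133}{579423} - d$ ($g{\left(s,d \right)} = \frac{133}{537 \left(-1079\right)} - d = \frac{133}{537} \left(- \frac{1}{1079}\right) - d = - \frac{133}{579423} - d$)
$- \frac{4127580}{379146} + \frac{3842631}{g{\left(-844,-2078 \right)}} = - \frac{4127580}{379146} + \frac{3842631}{- \frac{133}{579423} - -2078} = \left(-4127580\right) \frac{1}{379146} + \frac{3842631}{- \frac{133}{579423} + 2078} = - \frac{687930}{63191} + \frac{3842631}{\frac{1204040861}{579423}} = - \frac{687930}{63191} + 3842631 \cdot \frac{579423}{1204040861} = - \frac{687930}{63191} + \frac{2226508781913}{1204040861} = \frac{139867020608356653}{76084546047451}$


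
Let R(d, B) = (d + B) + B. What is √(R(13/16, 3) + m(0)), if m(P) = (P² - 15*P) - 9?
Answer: I*√35/4 ≈ 1.479*I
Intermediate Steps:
R(d, B) = d + 2*B (R(d, B) = (B + d) + B = d + 2*B)
m(P) = -9 + P² - 15*P
√(R(13/16, 3) + m(0)) = √((13/16 + 2*3) + (-9 + 0² - 15*0)) = √((13*(1/16) + 6) + (-9 + 0 + 0)) = √((13/16 + 6) - 9) = √(109/16 - 9) = √(-35/16) = I*√35/4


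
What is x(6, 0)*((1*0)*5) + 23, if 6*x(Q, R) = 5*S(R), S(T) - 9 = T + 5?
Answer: 23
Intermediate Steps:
S(T) = 14 + T (S(T) = 9 + (T + 5) = 9 + (5 + T) = 14 + T)
x(Q, R) = 35/3 + 5*R/6 (x(Q, R) = (5*(14 + R))/6 = (70 + 5*R)/6 = 35/3 + 5*R/6)
x(6, 0)*((1*0)*5) + 23 = (35/3 + (⅚)*0)*((1*0)*5) + 23 = (35/3 + 0)*(0*5) + 23 = (35/3)*0 + 23 = 0 + 23 = 23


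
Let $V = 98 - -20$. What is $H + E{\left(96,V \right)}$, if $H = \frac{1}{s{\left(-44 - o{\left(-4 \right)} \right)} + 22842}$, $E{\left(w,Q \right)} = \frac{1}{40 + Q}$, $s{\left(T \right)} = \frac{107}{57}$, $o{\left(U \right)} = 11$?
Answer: $\frac{1311107}{205731958} \approx 0.0063729$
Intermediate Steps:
$V = 118$ ($V = 98 + 20 = 118$)
$s{\left(T \right)} = \frac{107}{57}$ ($s{\left(T \right)} = 107 \cdot \frac{1}{57} = \frac{107}{57}$)
$H = \frac{57}{1302101}$ ($H = \frac{1}{\frac{107}{57} + 22842} = \frac{1}{\frac{1302101}{57}} = \frac{57}{1302101} \approx 4.3775 \cdot 10^{-5}$)
$H + E{\left(96,V \right)} = \frac{57}{1302101} + \frac{1}{40 + 118} = \frac{57}{1302101} + \frac{1}{158} = \frac{1311107}{205731958}$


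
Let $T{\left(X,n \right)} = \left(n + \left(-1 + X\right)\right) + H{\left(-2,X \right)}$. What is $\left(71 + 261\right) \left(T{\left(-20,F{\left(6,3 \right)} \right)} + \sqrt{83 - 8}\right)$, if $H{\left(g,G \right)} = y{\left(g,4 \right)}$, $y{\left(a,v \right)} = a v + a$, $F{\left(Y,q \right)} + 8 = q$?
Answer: $-11952 + 1660 \sqrt{3} \approx -9076.8$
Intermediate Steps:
$F{\left(Y,q \right)} = -8 + q$
$y{\left(a,v \right)} = a + a v$
$H{\left(g,G \right)} = 5 g$ ($H{\left(g,G \right)} = g \left(1 + 4\right) = g 5 = 5 g$)
$T{\left(X,n \right)} = -11 + X + n$ ($T{\left(X,n \right)} = \left(n + \left(-1 + X\right)\right) + 5 \left(-2\right) = \left(-1 + X + n\right) - 10 = -11 + X + n$)
$\left(71 + 261\right) \left(T{\left(-20,F{\left(6,3 \right)} \right)} + \sqrt{83 - 8}\right) = \left(71 + 261\right) \left(\left(-11 - 20 + \left(-8 + 3\right)\right) + \sqrt{83 - 8}\right) = 332 \left(\left(-11 - 20 - 5\right) + \sqrt{75}\right) = 332 \left(-36 + 5 \sqrt{3}\right) = -11952 + 1660 \sqrt{3}$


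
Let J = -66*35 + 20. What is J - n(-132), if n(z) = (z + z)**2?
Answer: -71986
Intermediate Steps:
J = -2290 (J = -2310 + 20 = -2290)
n(z) = 4*z**2 (n(z) = (2*z)**2 = 4*z**2)
J - n(-132) = -2290 - 4*(-132)**2 = -2290 - 4*17424 = -2290 - 1*69696 = -2290 - 69696 = -71986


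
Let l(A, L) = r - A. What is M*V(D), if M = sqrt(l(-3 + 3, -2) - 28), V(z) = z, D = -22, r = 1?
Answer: -66*I*sqrt(3) ≈ -114.32*I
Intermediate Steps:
l(A, L) = 1 - A
M = 3*I*sqrt(3) (M = sqrt((1 - (-3 + 3)) - 28) = sqrt((1 - 1*0) - 28) = sqrt((1 + 0) - 28) = sqrt(1 - 28) = sqrt(-27) = 3*I*sqrt(3) ≈ 5.1962*I)
M*V(D) = (3*I*sqrt(3))*(-22) = -66*I*sqrt(3)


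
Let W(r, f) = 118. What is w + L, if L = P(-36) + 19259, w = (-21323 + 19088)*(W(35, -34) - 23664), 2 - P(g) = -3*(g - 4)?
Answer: 52644451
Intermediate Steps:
P(g) = -10 + 3*g (P(g) = 2 - (-3)*(g - 4) = 2 - (-3)*(-4 + g) = 2 - (12 - 3*g) = 2 + (-12 + 3*g) = -10 + 3*g)
w = 52625310 (w = (-21323 + 19088)*(118 - 23664) = -2235*(-23546) = 52625310)
L = 19141 (L = (-10 + 3*(-36)) + 19259 = (-10 - 108) + 19259 = -118 + 19259 = 19141)
w + L = 52625310 + 19141 = 52644451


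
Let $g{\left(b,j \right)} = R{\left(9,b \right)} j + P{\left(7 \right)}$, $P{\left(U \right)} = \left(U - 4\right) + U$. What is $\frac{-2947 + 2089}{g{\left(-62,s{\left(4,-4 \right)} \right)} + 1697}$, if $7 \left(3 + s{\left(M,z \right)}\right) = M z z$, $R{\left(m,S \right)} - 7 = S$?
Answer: $- \frac{3003}{4792} \approx -0.62667$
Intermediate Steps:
$R{\left(m,S \right)} = 7 + S$
$P{\left(U \right)} = -4 + 2 U$ ($P{\left(U \right)} = \left(-4 + U\right) + U = -4 + 2 U$)
$s{\left(M,z \right)} = -3 + \frac{M z^{2}}{7}$ ($s{\left(M,z \right)} = -3 + \frac{M z z}{7} = -3 + \frac{M z^{2}}{7}$)
$g{\left(b,j \right)} = 10 + j \left(7 + b\right)$ ($g{\left(b,j \right)} = \left(7 + b\right) j + \left(-4 + 2 \cdot 7\right) = j \left(7 + b\right) + \left(-4 + 14\right) = j \left(7 + b\right) + 10 = 10 + j \left(7 + b\right)$)
$\frac{-2947 + 2089}{g{\left(-62,s{\left(4,-4 \right)} \right)} + 1697} = \frac{-2947 + 2089}{\left(10 + \left(-3 + \frac{1}{7} \cdot 4 \left(-4\right)^{2}\right) \left(7 - 62\right)\right) + 1697} = - \frac{858}{\left(10 + \left(-3 + \frac{1}{7} \cdot 4 \cdot 16\right) \left(-55\right)\right) + 1697} = - \frac{858}{\left(10 + \left(-3 + \frac{64}{7}\right) \left(-55\right)\right) + 1697} = - \frac{858}{\left(10 + \frac{43}{7} \left(-55\right)\right) + 1697} = - \frac{858}{\left(10 - \frac{2365}{7}\right) + 1697} = - \frac{858}{- \frac{2295}{7} + 1697} = - \frac{858}{\frac{9584}{7}} = \left(-858\right) \frac{7}{9584} = - \frac{3003}{4792}$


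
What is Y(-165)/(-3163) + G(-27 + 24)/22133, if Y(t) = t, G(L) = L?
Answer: 3642456/70006679 ≈ 0.052030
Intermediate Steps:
Y(-165)/(-3163) + G(-27 + 24)/22133 = -165/(-3163) + (-27 + 24)/22133 = -165*(-1/3163) - 3*1/22133 = 165/3163 - 3/22133 = 3642456/70006679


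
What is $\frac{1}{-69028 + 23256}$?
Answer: $- \frac{1}{45772} \approx -2.1847 \cdot 10^{-5}$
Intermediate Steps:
$\frac{1}{-69028 + 23256} = \frac{1}{-45772} = - \frac{1}{45772}$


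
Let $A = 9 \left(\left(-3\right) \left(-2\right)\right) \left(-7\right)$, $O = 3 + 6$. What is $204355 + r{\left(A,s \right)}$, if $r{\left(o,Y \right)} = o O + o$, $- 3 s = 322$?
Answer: $200575$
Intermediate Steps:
$O = 9$
$s = - \frac{322}{3}$ ($s = \left(- \frac{1}{3}\right) 322 = - \frac{322}{3} \approx -107.33$)
$A = -378$ ($A = 9 \cdot 6 \left(-7\right) = 54 \left(-7\right) = -378$)
$r{\left(o,Y \right)} = 10 o$ ($r{\left(o,Y \right)} = o 9 + o = 9 o + o = 10 o$)
$204355 + r{\left(A,s \right)} = 204355 + 10 \left(-378\right) = 204355 - 3780 = 200575$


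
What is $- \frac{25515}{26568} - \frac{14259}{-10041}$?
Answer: $\frac{504679}{1097816} \approx 0.45971$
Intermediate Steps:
$- \frac{25515}{26568} - \frac{14259}{-10041} = \left(-25515\right) \frac{1}{26568} - - \frac{4753}{3347} = - \frac{315}{328} + \frac{4753}{3347} = \frac{504679}{1097816}$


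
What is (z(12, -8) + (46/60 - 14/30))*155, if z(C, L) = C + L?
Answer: 1333/2 ≈ 666.50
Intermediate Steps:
(z(12, -8) + (46/60 - 14/30))*155 = ((12 - 8) + (46/60 - 14/30))*155 = (4 + (46*(1/60) - 14*1/30))*155 = (4 + (23/30 - 7/15))*155 = (4 + 3/10)*155 = (43/10)*155 = 1333/2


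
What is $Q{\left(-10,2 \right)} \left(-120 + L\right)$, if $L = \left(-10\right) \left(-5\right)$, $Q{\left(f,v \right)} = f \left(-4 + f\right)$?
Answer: $-9800$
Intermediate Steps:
$L = 50$
$Q{\left(-10,2 \right)} \left(-120 + L\right) = - 10 \left(-4 - 10\right) \left(-120 + 50\right) = \left(-10\right) \left(-14\right) \left(-70\right) = 140 \left(-70\right) = -9800$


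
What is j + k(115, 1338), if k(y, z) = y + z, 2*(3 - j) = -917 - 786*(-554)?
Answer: -431615/2 ≈ -2.1581e+5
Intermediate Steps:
j = -434521/2 (j = 3 - (-917 - 786*(-554))/2 = 3 - (-917 + 435444)/2 = 3 - ½*434527 = 3 - 434527/2 = -434521/2 ≈ -2.1726e+5)
j + k(115, 1338) = -434521/2 + (115 + 1338) = -434521/2 + 1453 = -431615/2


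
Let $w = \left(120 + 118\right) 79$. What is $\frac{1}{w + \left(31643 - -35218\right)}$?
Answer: $\frac{1}{85663} \approx 1.1674 \cdot 10^{-5}$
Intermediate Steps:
$w = 18802$ ($w = 238 \cdot 79 = 18802$)
$\frac{1}{w + \left(31643 - -35218\right)} = \frac{1}{18802 + \left(31643 - -35218\right)} = \frac{1}{18802 + \left(31643 + 35218\right)} = \frac{1}{18802 + 66861} = \frac{1}{85663}$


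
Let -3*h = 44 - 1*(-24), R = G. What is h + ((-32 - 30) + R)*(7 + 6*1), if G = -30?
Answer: -3656/3 ≈ -1218.7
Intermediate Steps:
R = -30
h = -68/3 (h = -(44 - 1*(-24))/3 = -(44 + 24)/3 = -⅓*68 = -68/3 ≈ -22.667)
h + ((-32 - 30) + R)*(7 + 6*1) = -68/3 + ((-32 - 30) - 30)*(7 + 6*1) = -68/3 + (-62 - 30)*(7 + 6) = -68/3 - 92*13 = -68/3 - 1196 = -3656/3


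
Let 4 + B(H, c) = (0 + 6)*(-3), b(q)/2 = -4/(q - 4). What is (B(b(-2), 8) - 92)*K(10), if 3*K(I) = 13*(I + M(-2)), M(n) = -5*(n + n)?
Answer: -14820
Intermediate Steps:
M(n) = -10*n
K(I) = 260/3 + 13*I/3 (K(I) = (13*(I - 10*(-2)))/3 = (13*(I + 20))/3 = (13*(20 + I))/3 = (260 + 13*I)/3 = 260/3 + 13*I/3)
b(q) = -8/(-4 + q) (b(q) = 2*(-4/(q - 4)) = 2*(-4/(-4 + q)) = -8/(-4 + q))
B(H, c) = -22 (B(H, c) = -4 + (0 + 6)*(-3) = -4 + 6*(-3) = -4 - 18 = -22)
(B(b(-2), 8) - 92)*K(10) = (-22 - 92)*(260/3 + (13/3)*10) = -114*(260/3 + 130/3) = -114*130 = -14820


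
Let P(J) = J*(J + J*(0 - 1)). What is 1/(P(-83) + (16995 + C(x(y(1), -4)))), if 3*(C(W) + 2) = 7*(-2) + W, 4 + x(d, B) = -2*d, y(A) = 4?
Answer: 3/50953 ≈ 5.8878e-5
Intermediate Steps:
x(d, B) = -4 - 2*d
C(W) = -20/3 + W/3 (C(W) = -2 + (7*(-2) + W)/3 = -2 + (-14 + W)/3 = -2 + (-14/3 + W/3) = -20/3 + W/3)
P(J) = 0 (P(J) = J*(J + J*(-1)) = J*(J - J) = J*0 = 0)
1/(P(-83) + (16995 + C(x(y(1), -4)))) = 1/(0 + (16995 + (-20/3 + (-4 - 2*4)/3))) = 1/(0 + (16995 + (-20/3 + (-4 - 8)/3))) = 1/(0 + (16995 + (-20/3 + (⅓)*(-12)))) = 1/(0 + (16995 + (-20/3 - 4))) = 1/(0 + (16995 - 32/3)) = 1/(0 + 50953/3) = 1/(50953/3) = 3/50953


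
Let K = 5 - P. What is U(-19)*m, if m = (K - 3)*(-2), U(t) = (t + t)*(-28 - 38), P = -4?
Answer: -30096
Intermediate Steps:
U(t) = -132*t (U(t) = (2*t)*(-66) = -132*t)
K = 9 (K = 5 - 1*(-4) = 5 + 4 = 9)
m = -12 (m = (9 - 3)*(-2) = 6*(-2) = -12)
U(-19)*m = -132*(-19)*(-12) = 2508*(-12) = -30096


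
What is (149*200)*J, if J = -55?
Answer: -1639000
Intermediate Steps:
(149*200)*J = (149*200)*(-55) = 29800*(-55) = -1639000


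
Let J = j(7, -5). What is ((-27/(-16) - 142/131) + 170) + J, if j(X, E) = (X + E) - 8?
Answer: 345009/2096 ≈ 164.60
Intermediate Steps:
j(X, E) = -8 + E + X (j(X, E) = (E + X) - 8 = -8 + E + X)
J = -6 (J = -8 - 5 + 7 = -6)
((-27/(-16) - 142/131) + 170) + J = ((-27/(-16) - 142/131) + 170) - 6 = ((-27*(-1/16) - 142*1/131) + 170) - 6 = ((27/16 - 142/131) + 170) - 6 = (1265/2096 + 170) - 6 = 357585/2096 - 6 = 345009/2096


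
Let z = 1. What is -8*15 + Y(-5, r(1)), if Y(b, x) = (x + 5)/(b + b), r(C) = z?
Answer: -603/5 ≈ -120.60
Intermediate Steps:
r(C) = 1
Y(b, x) = (5 + x)/(2*b) (Y(b, x) = (5 + x)/((2*b)) = (5 + x)*(1/(2*b)) = (5 + x)/(2*b))
-8*15 + Y(-5, r(1)) = -8*15 + (½)*(5 + 1)/(-5) = -120 + (½)*(-⅕)*6 = -120 - ⅗ = -603/5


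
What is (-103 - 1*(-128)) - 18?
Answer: 7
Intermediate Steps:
(-103 - 1*(-128)) - 18 = (-103 + 128) - 18 = 25 - 18 = 7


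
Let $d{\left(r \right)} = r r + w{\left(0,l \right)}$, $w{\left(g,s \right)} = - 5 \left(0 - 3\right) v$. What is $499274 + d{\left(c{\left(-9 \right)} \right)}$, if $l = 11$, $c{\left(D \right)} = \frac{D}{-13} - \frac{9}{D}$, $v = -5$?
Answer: $\frac{84365115}{169} \approx 4.992 \cdot 10^{5}$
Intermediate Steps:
$c{\left(D \right)} = - \frac{9}{D} - \frac{D}{13}$ ($c{\left(D \right)} = D \left(- \frac{1}{13}\right) - \frac{9}{D} = - \frac{D}{13} - \frac{9}{D} = - \frac{9}{D} - \frac{D}{13}$)
$w{\left(g,s \right)} = -75$ ($w{\left(g,s \right)} = - 5 \left(0 - 3\right) \left(-5\right) = \left(-5\right) \left(-3\right) \left(-5\right) = 15 \left(-5\right) = -75$)
$d{\left(r \right)} = -75 + r^{2}$ ($d{\left(r \right)} = r r - 75 = r^{2} - 75 = -75 + r^{2}$)
$499274 + d{\left(c{\left(-9 \right)} \right)} = 499274 - \left(75 - \left(- \frac{9}{-9} - - \frac{9}{13}\right)^{2}\right) = 499274 - \left(75 - \left(\left(-9\right) \left(- \frac{1}{9}\right) + \frac{9}{13}\right)^{2}\right) = 499274 - \left(75 - \left(1 + \frac{9}{13}\right)^{2}\right) = 499274 - \left(75 - \left(\frac{22}{13}\right)^{2}\right) = 499274 + \left(-75 + \frac{484}{169}\right) = 499274 - \frac{12191}{169} = \frac{84365115}{169}$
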